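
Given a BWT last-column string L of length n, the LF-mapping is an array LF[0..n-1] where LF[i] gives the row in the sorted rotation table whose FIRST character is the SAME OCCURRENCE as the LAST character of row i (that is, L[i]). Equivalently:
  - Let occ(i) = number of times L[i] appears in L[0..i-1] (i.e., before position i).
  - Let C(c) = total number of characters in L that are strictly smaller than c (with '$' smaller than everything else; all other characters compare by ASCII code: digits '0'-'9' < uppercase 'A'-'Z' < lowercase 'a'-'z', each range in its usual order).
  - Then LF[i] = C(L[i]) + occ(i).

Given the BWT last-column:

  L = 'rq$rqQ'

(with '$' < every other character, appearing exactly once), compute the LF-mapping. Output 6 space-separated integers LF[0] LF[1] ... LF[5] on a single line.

Char counts: '$':1, 'Q':1, 'q':2, 'r':2
C (first-col start): C('$')=0, C('Q')=1, C('q')=2, C('r')=4
L[0]='r': occ=0, LF[0]=C('r')+0=4+0=4
L[1]='q': occ=0, LF[1]=C('q')+0=2+0=2
L[2]='$': occ=0, LF[2]=C('$')+0=0+0=0
L[3]='r': occ=1, LF[3]=C('r')+1=4+1=5
L[4]='q': occ=1, LF[4]=C('q')+1=2+1=3
L[5]='Q': occ=0, LF[5]=C('Q')+0=1+0=1

Answer: 4 2 0 5 3 1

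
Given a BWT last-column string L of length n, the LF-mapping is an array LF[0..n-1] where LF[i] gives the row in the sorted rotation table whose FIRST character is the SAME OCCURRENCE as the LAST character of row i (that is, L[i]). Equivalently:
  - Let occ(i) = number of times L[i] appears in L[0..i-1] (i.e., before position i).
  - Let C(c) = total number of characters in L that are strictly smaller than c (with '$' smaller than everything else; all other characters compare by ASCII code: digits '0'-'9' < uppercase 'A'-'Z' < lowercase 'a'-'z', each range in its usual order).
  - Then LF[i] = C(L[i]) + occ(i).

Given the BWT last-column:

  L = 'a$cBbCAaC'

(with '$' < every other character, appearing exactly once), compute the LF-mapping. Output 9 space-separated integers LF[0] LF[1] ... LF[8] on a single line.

Char counts: '$':1, 'A':1, 'B':1, 'C':2, 'a':2, 'b':1, 'c':1
C (first-col start): C('$')=0, C('A')=1, C('B')=2, C('C')=3, C('a')=5, C('b')=7, C('c')=8
L[0]='a': occ=0, LF[0]=C('a')+0=5+0=5
L[1]='$': occ=0, LF[1]=C('$')+0=0+0=0
L[2]='c': occ=0, LF[2]=C('c')+0=8+0=8
L[3]='B': occ=0, LF[3]=C('B')+0=2+0=2
L[4]='b': occ=0, LF[4]=C('b')+0=7+0=7
L[5]='C': occ=0, LF[5]=C('C')+0=3+0=3
L[6]='A': occ=0, LF[6]=C('A')+0=1+0=1
L[7]='a': occ=1, LF[7]=C('a')+1=5+1=6
L[8]='C': occ=1, LF[8]=C('C')+1=3+1=4

Answer: 5 0 8 2 7 3 1 6 4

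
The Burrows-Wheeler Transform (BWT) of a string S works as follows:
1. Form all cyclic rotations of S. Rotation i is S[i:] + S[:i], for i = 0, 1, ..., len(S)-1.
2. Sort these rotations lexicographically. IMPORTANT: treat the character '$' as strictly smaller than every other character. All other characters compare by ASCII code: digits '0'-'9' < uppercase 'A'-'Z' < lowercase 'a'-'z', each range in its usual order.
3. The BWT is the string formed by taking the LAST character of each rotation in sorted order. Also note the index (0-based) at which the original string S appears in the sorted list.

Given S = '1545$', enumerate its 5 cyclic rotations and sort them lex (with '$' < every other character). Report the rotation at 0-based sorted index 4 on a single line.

Answer: 545$1

Derivation:
All 5 rotations (rotation i = S[i:]+S[:i]):
  rot[0] = 1545$
  rot[1] = 545$1
  rot[2] = 45$15
  rot[3] = 5$154
  rot[4] = $1545
Sorted (with $ < everything):
  sorted[0] = $1545
  sorted[1] = 1545$
  sorted[2] = 45$15
  sorted[3] = 5$154
  sorted[4] = 545$1
sorted[4] = 545$1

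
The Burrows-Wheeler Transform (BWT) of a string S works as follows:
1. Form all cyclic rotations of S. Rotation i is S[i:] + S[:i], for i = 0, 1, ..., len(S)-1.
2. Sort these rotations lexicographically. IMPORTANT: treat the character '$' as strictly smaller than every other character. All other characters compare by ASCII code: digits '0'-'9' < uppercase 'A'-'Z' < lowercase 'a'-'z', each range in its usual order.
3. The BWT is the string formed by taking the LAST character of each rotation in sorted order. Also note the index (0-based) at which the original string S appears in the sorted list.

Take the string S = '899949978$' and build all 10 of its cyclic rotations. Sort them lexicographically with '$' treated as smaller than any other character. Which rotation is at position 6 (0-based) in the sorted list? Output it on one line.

Answer: 978$899949

Derivation:
All 10 rotations (rotation i = S[i:]+S[:i]):
  rot[0] = 899949978$
  rot[1] = 99949978$8
  rot[2] = 9949978$89
  rot[3] = 949978$899
  rot[4] = 49978$8999
  rot[5] = 9978$89994
  rot[6] = 978$899949
  rot[7] = 78$8999499
  rot[8] = 8$89994997
  rot[9] = $899949978
Sorted (with $ < everything):
  sorted[0] = $899949978
  sorted[1] = 49978$8999
  sorted[2] = 78$8999499
  sorted[3] = 8$89994997
  sorted[4] = 899949978$
  sorted[5] = 949978$899
  sorted[6] = 978$899949
  sorted[7] = 9949978$89
  sorted[8] = 9978$89994
  sorted[9] = 99949978$8
sorted[6] = 978$899949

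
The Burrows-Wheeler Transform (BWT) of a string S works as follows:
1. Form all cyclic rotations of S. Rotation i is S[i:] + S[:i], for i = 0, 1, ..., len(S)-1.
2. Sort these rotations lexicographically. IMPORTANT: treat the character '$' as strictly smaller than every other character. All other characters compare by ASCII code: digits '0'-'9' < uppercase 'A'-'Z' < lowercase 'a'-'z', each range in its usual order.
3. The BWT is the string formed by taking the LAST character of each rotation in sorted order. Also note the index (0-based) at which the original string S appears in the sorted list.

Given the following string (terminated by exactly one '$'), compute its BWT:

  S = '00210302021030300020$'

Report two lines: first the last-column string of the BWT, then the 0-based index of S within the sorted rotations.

All 21 rotations (rotation i = S[i:]+S[:i]):
  rot[0] = 00210302021030300020$
  rot[1] = 0210302021030300020$0
  rot[2] = 210302021030300020$00
  rot[3] = 10302021030300020$002
  rot[4] = 0302021030300020$0021
  rot[5] = 302021030300020$00210
  rot[6] = 02021030300020$002103
  rot[7] = 2021030300020$0021030
  rot[8] = 021030300020$00210302
  rot[9] = 21030300020$002103020
  rot[10] = 1030300020$0021030202
  rot[11] = 030300020$00210302021
  rot[12] = 30300020$002103020210
  rot[13] = 0300020$0021030202103
  rot[14] = 300020$00210302021030
  rot[15] = 00020$002103020210303
  rot[16] = 0020$0021030202103030
  rot[17] = 020$00210302021030300
  rot[18] = 20$002103020210303000
  rot[19] = 0$0021030202103030002
  rot[20] = $00210302021030300020
Sorted (with $ < everything):
  sorted[0] = $00210302021030300020  (last char: '0')
  sorted[1] = 0$0021030202103030002  (last char: '2')
  sorted[2] = 00020$002103020210303  (last char: '3')
  sorted[3] = 0020$0021030202103030  (last char: '0')
  sorted[4] = 00210302021030300020$  (last char: '$')
  sorted[5] = 020$00210302021030300  (last char: '0')
  sorted[6] = 02021030300020$002103  (last char: '3')
  sorted[7] = 0210302021030300020$0  (last char: '0')
  sorted[8] = 021030300020$00210302  (last char: '2')
  sorted[9] = 0300020$0021030202103  (last char: '3')
  sorted[10] = 0302021030300020$0021  (last char: '1')
  sorted[11] = 030300020$00210302021  (last char: '1')
  sorted[12] = 10302021030300020$002  (last char: '2')
  sorted[13] = 1030300020$0021030202  (last char: '2')
  sorted[14] = 20$002103020210303000  (last char: '0')
  sorted[15] = 2021030300020$0021030  (last char: '0')
  sorted[16] = 210302021030300020$00  (last char: '0')
  sorted[17] = 21030300020$002103020  (last char: '0')
  sorted[18] = 300020$00210302021030  (last char: '0')
  sorted[19] = 302021030300020$00210  (last char: '0')
  sorted[20] = 30300020$002103020210  (last char: '0')
Last column: 0230$0302311220000000
Original string S is at sorted index 4

Answer: 0230$0302311220000000
4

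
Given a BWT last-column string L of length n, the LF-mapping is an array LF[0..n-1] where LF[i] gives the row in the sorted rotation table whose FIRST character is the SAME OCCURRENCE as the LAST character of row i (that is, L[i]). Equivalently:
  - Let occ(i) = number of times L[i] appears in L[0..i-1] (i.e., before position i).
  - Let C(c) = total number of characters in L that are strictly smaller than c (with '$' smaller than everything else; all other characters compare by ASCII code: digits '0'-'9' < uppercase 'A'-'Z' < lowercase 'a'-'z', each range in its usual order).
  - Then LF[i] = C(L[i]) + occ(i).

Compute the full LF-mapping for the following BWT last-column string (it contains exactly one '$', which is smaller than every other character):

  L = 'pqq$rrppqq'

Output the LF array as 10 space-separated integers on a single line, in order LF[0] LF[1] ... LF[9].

Answer: 1 4 5 0 8 9 2 3 6 7

Derivation:
Char counts: '$':1, 'p':3, 'q':4, 'r':2
C (first-col start): C('$')=0, C('p')=1, C('q')=4, C('r')=8
L[0]='p': occ=0, LF[0]=C('p')+0=1+0=1
L[1]='q': occ=0, LF[1]=C('q')+0=4+0=4
L[2]='q': occ=1, LF[2]=C('q')+1=4+1=5
L[3]='$': occ=0, LF[3]=C('$')+0=0+0=0
L[4]='r': occ=0, LF[4]=C('r')+0=8+0=8
L[5]='r': occ=1, LF[5]=C('r')+1=8+1=9
L[6]='p': occ=1, LF[6]=C('p')+1=1+1=2
L[7]='p': occ=2, LF[7]=C('p')+2=1+2=3
L[8]='q': occ=2, LF[8]=C('q')+2=4+2=6
L[9]='q': occ=3, LF[9]=C('q')+3=4+3=7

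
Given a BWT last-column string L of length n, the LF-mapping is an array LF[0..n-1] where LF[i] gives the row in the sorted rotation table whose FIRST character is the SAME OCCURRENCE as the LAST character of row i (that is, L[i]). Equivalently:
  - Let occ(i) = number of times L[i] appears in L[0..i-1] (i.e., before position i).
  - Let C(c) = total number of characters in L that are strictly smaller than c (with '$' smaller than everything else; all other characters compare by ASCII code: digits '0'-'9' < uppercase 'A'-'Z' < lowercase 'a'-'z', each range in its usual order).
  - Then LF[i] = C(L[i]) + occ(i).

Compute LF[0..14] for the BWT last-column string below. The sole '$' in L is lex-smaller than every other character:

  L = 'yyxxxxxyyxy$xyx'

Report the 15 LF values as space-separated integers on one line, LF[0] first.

Answer: 9 10 1 2 3 4 5 11 12 6 13 0 7 14 8

Derivation:
Char counts: '$':1, 'x':8, 'y':6
C (first-col start): C('$')=0, C('x')=1, C('y')=9
L[0]='y': occ=0, LF[0]=C('y')+0=9+0=9
L[1]='y': occ=1, LF[1]=C('y')+1=9+1=10
L[2]='x': occ=0, LF[2]=C('x')+0=1+0=1
L[3]='x': occ=1, LF[3]=C('x')+1=1+1=2
L[4]='x': occ=2, LF[4]=C('x')+2=1+2=3
L[5]='x': occ=3, LF[5]=C('x')+3=1+3=4
L[6]='x': occ=4, LF[6]=C('x')+4=1+4=5
L[7]='y': occ=2, LF[7]=C('y')+2=9+2=11
L[8]='y': occ=3, LF[8]=C('y')+3=9+3=12
L[9]='x': occ=5, LF[9]=C('x')+5=1+5=6
L[10]='y': occ=4, LF[10]=C('y')+4=9+4=13
L[11]='$': occ=0, LF[11]=C('$')+0=0+0=0
L[12]='x': occ=6, LF[12]=C('x')+6=1+6=7
L[13]='y': occ=5, LF[13]=C('y')+5=9+5=14
L[14]='x': occ=7, LF[14]=C('x')+7=1+7=8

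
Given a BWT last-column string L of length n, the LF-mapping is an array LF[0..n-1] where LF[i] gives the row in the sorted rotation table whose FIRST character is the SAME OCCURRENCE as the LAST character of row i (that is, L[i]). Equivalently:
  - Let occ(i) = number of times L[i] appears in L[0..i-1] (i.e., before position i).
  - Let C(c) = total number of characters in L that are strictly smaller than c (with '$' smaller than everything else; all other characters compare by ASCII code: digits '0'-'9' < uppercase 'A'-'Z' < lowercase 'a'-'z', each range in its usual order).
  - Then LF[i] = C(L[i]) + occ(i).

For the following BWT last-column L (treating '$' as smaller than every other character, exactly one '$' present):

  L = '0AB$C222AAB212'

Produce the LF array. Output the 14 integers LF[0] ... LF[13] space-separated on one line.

Answer: 1 8 11 0 13 3 4 5 9 10 12 6 2 7

Derivation:
Char counts: '$':1, '0':1, '1':1, '2':5, 'A':3, 'B':2, 'C':1
C (first-col start): C('$')=0, C('0')=1, C('1')=2, C('2')=3, C('A')=8, C('B')=11, C('C')=13
L[0]='0': occ=0, LF[0]=C('0')+0=1+0=1
L[1]='A': occ=0, LF[1]=C('A')+0=8+0=8
L[2]='B': occ=0, LF[2]=C('B')+0=11+0=11
L[3]='$': occ=0, LF[3]=C('$')+0=0+0=0
L[4]='C': occ=0, LF[4]=C('C')+0=13+0=13
L[5]='2': occ=0, LF[5]=C('2')+0=3+0=3
L[6]='2': occ=1, LF[6]=C('2')+1=3+1=4
L[7]='2': occ=2, LF[7]=C('2')+2=3+2=5
L[8]='A': occ=1, LF[8]=C('A')+1=8+1=9
L[9]='A': occ=2, LF[9]=C('A')+2=8+2=10
L[10]='B': occ=1, LF[10]=C('B')+1=11+1=12
L[11]='2': occ=3, LF[11]=C('2')+3=3+3=6
L[12]='1': occ=0, LF[12]=C('1')+0=2+0=2
L[13]='2': occ=4, LF[13]=C('2')+4=3+4=7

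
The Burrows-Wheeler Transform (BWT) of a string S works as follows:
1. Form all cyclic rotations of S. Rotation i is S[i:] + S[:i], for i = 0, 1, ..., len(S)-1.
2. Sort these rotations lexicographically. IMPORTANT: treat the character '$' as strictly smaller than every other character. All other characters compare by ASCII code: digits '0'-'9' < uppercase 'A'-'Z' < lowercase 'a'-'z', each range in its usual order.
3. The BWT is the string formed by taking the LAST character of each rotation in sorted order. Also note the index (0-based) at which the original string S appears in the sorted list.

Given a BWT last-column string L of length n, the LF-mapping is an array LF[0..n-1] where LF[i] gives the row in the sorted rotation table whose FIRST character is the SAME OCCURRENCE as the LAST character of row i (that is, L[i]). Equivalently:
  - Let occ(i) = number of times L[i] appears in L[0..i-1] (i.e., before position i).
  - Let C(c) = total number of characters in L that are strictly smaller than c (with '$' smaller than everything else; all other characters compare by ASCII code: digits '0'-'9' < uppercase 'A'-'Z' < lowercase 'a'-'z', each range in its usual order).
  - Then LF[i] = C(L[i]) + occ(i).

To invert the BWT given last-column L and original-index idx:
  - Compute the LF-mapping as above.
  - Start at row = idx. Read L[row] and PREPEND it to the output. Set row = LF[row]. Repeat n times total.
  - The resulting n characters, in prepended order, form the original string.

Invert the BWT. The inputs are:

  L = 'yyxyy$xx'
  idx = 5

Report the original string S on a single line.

Answer: yxxyxyy$

Derivation:
LF mapping: 4 5 1 6 7 0 2 3
Walk LF starting at row 5, prepending L[row]:
  step 1: row=5, L[5]='$', prepend. Next row=LF[5]=0
  step 2: row=0, L[0]='y', prepend. Next row=LF[0]=4
  step 3: row=4, L[4]='y', prepend. Next row=LF[4]=7
  step 4: row=7, L[7]='x', prepend. Next row=LF[7]=3
  step 5: row=3, L[3]='y', prepend. Next row=LF[3]=6
  step 6: row=6, L[6]='x', prepend. Next row=LF[6]=2
  step 7: row=2, L[2]='x', prepend. Next row=LF[2]=1
  step 8: row=1, L[1]='y', prepend. Next row=LF[1]=5
Reversed output: yxxyxyy$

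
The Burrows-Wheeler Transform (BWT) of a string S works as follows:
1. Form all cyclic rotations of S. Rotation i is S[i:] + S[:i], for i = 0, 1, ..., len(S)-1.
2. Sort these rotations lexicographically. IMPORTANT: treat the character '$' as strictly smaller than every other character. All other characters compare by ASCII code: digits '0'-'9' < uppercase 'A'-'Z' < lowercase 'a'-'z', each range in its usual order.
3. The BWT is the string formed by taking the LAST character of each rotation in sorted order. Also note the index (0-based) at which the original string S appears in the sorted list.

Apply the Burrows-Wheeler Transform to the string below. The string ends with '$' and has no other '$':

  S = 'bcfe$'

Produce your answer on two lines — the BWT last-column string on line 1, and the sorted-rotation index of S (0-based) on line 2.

Answer: e$bfc
1

Derivation:
All 5 rotations (rotation i = S[i:]+S[:i]):
  rot[0] = bcfe$
  rot[1] = cfe$b
  rot[2] = fe$bc
  rot[3] = e$bcf
  rot[4] = $bcfe
Sorted (with $ < everything):
  sorted[0] = $bcfe  (last char: 'e')
  sorted[1] = bcfe$  (last char: '$')
  sorted[2] = cfe$b  (last char: 'b')
  sorted[3] = e$bcf  (last char: 'f')
  sorted[4] = fe$bc  (last char: 'c')
Last column: e$bfc
Original string S is at sorted index 1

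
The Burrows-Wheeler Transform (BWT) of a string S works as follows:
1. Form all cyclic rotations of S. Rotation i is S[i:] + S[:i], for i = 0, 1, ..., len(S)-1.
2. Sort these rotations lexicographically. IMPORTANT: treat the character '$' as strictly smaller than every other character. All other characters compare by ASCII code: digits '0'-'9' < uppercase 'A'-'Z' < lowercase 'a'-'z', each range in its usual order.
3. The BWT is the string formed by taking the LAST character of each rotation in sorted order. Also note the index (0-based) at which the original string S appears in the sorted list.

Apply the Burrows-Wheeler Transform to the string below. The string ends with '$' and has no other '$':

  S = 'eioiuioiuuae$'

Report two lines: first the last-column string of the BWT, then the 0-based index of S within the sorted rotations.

All 13 rotations (rotation i = S[i:]+S[:i]):
  rot[0] = eioiuioiuuae$
  rot[1] = ioiuioiuuae$e
  rot[2] = oiuioiuuae$ei
  rot[3] = iuioiuuae$eio
  rot[4] = uioiuuae$eioi
  rot[5] = ioiuuae$eioiu
  rot[6] = oiuuae$eioiui
  rot[7] = iuuae$eioiuio
  rot[8] = uuae$eioiuioi
  rot[9] = uae$eioiuioiu
  rot[10] = ae$eioiuioiuu
  rot[11] = e$eioiuioiuua
  rot[12] = $eioiuioiuuae
Sorted (with $ < everything):
  sorted[0] = $eioiuioiuuae  (last char: 'e')
  sorted[1] = ae$eioiuioiuu  (last char: 'u')
  sorted[2] = e$eioiuioiuua  (last char: 'a')
  sorted[3] = eioiuioiuuae$  (last char: '$')
  sorted[4] = ioiuioiuuae$e  (last char: 'e')
  sorted[5] = ioiuuae$eioiu  (last char: 'u')
  sorted[6] = iuioiuuae$eio  (last char: 'o')
  sorted[7] = iuuae$eioiuio  (last char: 'o')
  sorted[8] = oiuioiuuae$ei  (last char: 'i')
  sorted[9] = oiuuae$eioiui  (last char: 'i')
  sorted[10] = uae$eioiuioiu  (last char: 'u')
  sorted[11] = uioiuuae$eioi  (last char: 'i')
  sorted[12] = uuae$eioiuioi  (last char: 'i')
Last column: eua$euooiiuii
Original string S is at sorted index 3

Answer: eua$euooiiuii
3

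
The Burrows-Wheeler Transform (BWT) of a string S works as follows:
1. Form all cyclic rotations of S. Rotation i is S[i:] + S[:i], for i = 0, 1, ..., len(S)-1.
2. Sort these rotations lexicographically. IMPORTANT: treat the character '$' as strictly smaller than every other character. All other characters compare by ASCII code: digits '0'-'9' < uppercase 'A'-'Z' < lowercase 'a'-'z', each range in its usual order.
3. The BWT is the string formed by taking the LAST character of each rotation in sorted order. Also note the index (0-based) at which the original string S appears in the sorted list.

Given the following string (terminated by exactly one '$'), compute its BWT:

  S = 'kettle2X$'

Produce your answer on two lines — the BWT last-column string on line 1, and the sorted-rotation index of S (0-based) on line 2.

Answer: Xe2lk$tte
5

Derivation:
All 9 rotations (rotation i = S[i:]+S[:i]):
  rot[0] = kettle2X$
  rot[1] = ettle2X$k
  rot[2] = ttle2X$ke
  rot[3] = tle2X$ket
  rot[4] = le2X$kett
  rot[5] = e2X$kettl
  rot[6] = 2X$kettle
  rot[7] = X$kettle2
  rot[8] = $kettle2X
Sorted (with $ < everything):
  sorted[0] = $kettle2X  (last char: 'X')
  sorted[1] = 2X$kettle  (last char: 'e')
  sorted[2] = X$kettle2  (last char: '2')
  sorted[3] = e2X$kettl  (last char: 'l')
  sorted[4] = ettle2X$k  (last char: 'k')
  sorted[5] = kettle2X$  (last char: '$')
  sorted[6] = le2X$kett  (last char: 't')
  sorted[7] = tle2X$ket  (last char: 't')
  sorted[8] = ttle2X$ke  (last char: 'e')
Last column: Xe2lk$tte
Original string S is at sorted index 5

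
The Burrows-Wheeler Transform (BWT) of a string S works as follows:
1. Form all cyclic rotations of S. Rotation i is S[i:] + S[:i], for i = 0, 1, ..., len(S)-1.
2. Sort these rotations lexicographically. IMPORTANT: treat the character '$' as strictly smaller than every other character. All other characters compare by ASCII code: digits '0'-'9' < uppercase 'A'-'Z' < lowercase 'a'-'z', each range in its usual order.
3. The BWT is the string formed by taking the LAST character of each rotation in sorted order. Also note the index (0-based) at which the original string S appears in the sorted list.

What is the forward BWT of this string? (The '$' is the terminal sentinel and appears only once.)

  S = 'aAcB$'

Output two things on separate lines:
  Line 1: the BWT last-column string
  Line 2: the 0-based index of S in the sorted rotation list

All 5 rotations (rotation i = S[i:]+S[:i]):
  rot[0] = aAcB$
  rot[1] = AcB$a
  rot[2] = cB$aA
  rot[3] = B$aAc
  rot[4] = $aAcB
Sorted (with $ < everything):
  sorted[0] = $aAcB  (last char: 'B')
  sorted[1] = AcB$a  (last char: 'a')
  sorted[2] = B$aAc  (last char: 'c')
  sorted[3] = aAcB$  (last char: '$')
  sorted[4] = cB$aA  (last char: 'A')
Last column: Bac$A
Original string S is at sorted index 3

Answer: Bac$A
3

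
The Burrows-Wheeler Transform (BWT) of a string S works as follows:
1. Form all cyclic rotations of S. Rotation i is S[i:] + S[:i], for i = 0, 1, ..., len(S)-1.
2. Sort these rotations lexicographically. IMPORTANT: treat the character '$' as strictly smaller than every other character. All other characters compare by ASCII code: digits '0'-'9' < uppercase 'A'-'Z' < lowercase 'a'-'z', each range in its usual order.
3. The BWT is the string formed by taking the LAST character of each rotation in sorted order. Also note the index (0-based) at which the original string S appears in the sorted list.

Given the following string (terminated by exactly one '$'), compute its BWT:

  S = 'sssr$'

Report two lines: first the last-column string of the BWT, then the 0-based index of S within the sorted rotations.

Answer: rsss$
4

Derivation:
All 5 rotations (rotation i = S[i:]+S[:i]):
  rot[0] = sssr$
  rot[1] = ssr$s
  rot[2] = sr$ss
  rot[3] = r$sss
  rot[4] = $sssr
Sorted (with $ < everything):
  sorted[0] = $sssr  (last char: 'r')
  sorted[1] = r$sss  (last char: 's')
  sorted[2] = sr$ss  (last char: 's')
  sorted[3] = ssr$s  (last char: 's')
  sorted[4] = sssr$  (last char: '$')
Last column: rsss$
Original string S is at sorted index 4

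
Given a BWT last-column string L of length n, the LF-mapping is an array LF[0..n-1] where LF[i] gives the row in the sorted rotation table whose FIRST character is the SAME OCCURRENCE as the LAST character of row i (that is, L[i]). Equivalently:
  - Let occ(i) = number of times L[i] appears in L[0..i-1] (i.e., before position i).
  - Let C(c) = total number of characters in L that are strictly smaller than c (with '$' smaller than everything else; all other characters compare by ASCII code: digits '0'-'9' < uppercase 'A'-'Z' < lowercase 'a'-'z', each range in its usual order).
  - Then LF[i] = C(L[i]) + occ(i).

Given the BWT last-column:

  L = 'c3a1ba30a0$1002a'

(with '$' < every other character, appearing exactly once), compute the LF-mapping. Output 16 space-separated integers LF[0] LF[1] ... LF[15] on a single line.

Answer: 15 8 10 5 14 11 9 1 12 2 0 6 3 4 7 13

Derivation:
Char counts: '$':1, '0':4, '1':2, '2':1, '3':2, 'a':4, 'b':1, 'c':1
C (first-col start): C('$')=0, C('0')=1, C('1')=5, C('2')=7, C('3')=8, C('a')=10, C('b')=14, C('c')=15
L[0]='c': occ=0, LF[0]=C('c')+0=15+0=15
L[1]='3': occ=0, LF[1]=C('3')+0=8+0=8
L[2]='a': occ=0, LF[2]=C('a')+0=10+0=10
L[3]='1': occ=0, LF[3]=C('1')+0=5+0=5
L[4]='b': occ=0, LF[4]=C('b')+0=14+0=14
L[5]='a': occ=1, LF[5]=C('a')+1=10+1=11
L[6]='3': occ=1, LF[6]=C('3')+1=8+1=9
L[7]='0': occ=0, LF[7]=C('0')+0=1+0=1
L[8]='a': occ=2, LF[8]=C('a')+2=10+2=12
L[9]='0': occ=1, LF[9]=C('0')+1=1+1=2
L[10]='$': occ=0, LF[10]=C('$')+0=0+0=0
L[11]='1': occ=1, LF[11]=C('1')+1=5+1=6
L[12]='0': occ=2, LF[12]=C('0')+2=1+2=3
L[13]='0': occ=3, LF[13]=C('0')+3=1+3=4
L[14]='2': occ=0, LF[14]=C('2')+0=7+0=7
L[15]='a': occ=3, LF[15]=C('a')+3=10+3=13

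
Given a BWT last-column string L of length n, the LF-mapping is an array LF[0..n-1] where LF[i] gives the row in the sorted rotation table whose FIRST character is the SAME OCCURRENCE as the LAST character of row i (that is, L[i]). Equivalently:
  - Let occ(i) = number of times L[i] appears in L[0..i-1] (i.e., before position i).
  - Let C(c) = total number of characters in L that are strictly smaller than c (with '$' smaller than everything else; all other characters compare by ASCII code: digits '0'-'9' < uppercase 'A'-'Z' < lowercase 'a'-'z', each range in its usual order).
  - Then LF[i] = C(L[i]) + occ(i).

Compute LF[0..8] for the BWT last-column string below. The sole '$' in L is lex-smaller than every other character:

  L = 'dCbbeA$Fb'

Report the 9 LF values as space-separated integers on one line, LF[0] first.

Char counts: '$':1, 'A':1, 'C':1, 'F':1, 'b':3, 'd':1, 'e':1
C (first-col start): C('$')=0, C('A')=1, C('C')=2, C('F')=3, C('b')=4, C('d')=7, C('e')=8
L[0]='d': occ=0, LF[0]=C('d')+0=7+0=7
L[1]='C': occ=0, LF[1]=C('C')+0=2+0=2
L[2]='b': occ=0, LF[2]=C('b')+0=4+0=4
L[3]='b': occ=1, LF[3]=C('b')+1=4+1=5
L[4]='e': occ=0, LF[4]=C('e')+0=8+0=8
L[5]='A': occ=0, LF[5]=C('A')+0=1+0=1
L[6]='$': occ=0, LF[6]=C('$')+0=0+0=0
L[7]='F': occ=0, LF[7]=C('F')+0=3+0=3
L[8]='b': occ=2, LF[8]=C('b')+2=4+2=6

Answer: 7 2 4 5 8 1 0 3 6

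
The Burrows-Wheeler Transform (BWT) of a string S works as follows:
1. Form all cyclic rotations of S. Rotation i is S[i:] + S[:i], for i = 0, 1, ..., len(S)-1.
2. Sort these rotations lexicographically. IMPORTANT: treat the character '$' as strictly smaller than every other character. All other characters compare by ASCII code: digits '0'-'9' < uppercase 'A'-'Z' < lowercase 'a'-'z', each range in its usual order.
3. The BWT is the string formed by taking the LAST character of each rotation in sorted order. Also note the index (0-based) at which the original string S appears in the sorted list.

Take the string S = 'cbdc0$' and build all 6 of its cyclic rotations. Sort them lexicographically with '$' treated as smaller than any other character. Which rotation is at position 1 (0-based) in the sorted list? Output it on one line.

Answer: 0$cbdc

Derivation:
All 6 rotations (rotation i = S[i:]+S[:i]):
  rot[0] = cbdc0$
  rot[1] = bdc0$c
  rot[2] = dc0$cb
  rot[3] = c0$cbd
  rot[4] = 0$cbdc
  rot[5] = $cbdc0
Sorted (with $ < everything):
  sorted[0] = $cbdc0
  sorted[1] = 0$cbdc
  sorted[2] = bdc0$c
  sorted[3] = c0$cbd
  sorted[4] = cbdc0$
  sorted[5] = dc0$cb
sorted[1] = 0$cbdc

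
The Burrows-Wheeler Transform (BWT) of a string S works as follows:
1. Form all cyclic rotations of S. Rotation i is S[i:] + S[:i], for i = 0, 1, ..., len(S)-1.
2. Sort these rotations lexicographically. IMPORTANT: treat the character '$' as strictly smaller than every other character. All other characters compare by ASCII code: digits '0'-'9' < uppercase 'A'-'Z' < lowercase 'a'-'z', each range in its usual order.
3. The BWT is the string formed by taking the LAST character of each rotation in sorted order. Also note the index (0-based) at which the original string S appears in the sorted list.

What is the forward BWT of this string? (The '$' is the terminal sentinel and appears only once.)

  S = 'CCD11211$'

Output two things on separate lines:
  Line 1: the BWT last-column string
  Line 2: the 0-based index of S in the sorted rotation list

Answer: 112D11$CC
6

Derivation:
All 9 rotations (rotation i = S[i:]+S[:i]):
  rot[0] = CCD11211$
  rot[1] = CD11211$C
  rot[2] = D11211$CC
  rot[3] = 11211$CCD
  rot[4] = 1211$CCD1
  rot[5] = 211$CCD11
  rot[6] = 11$CCD112
  rot[7] = 1$CCD1121
  rot[8] = $CCD11211
Sorted (with $ < everything):
  sorted[0] = $CCD11211  (last char: '1')
  sorted[1] = 1$CCD1121  (last char: '1')
  sorted[2] = 11$CCD112  (last char: '2')
  sorted[3] = 11211$CCD  (last char: 'D')
  sorted[4] = 1211$CCD1  (last char: '1')
  sorted[5] = 211$CCD11  (last char: '1')
  sorted[6] = CCD11211$  (last char: '$')
  sorted[7] = CD11211$C  (last char: 'C')
  sorted[8] = D11211$CC  (last char: 'C')
Last column: 112D11$CC
Original string S is at sorted index 6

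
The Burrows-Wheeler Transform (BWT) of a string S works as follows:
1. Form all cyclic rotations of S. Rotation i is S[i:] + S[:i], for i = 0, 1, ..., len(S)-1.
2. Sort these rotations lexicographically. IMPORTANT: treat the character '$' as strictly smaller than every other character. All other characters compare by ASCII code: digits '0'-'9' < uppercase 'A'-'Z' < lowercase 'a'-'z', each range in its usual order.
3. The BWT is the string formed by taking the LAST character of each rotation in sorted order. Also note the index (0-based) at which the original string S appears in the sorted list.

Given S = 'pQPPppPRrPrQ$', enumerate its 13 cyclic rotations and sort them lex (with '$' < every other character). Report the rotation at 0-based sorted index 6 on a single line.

Answer: QPPppPRrPrQ$p

Derivation:
All 13 rotations (rotation i = S[i:]+S[:i]):
  rot[0] = pQPPppPRrPrQ$
  rot[1] = QPPppPRrPrQ$p
  rot[2] = PPppPRrPrQ$pQ
  rot[3] = PppPRrPrQ$pQP
  rot[4] = ppPRrPrQ$pQPP
  rot[5] = pPRrPrQ$pQPPp
  rot[6] = PRrPrQ$pQPPpp
  rot[7] = RrPrQ$pQPPppP
  rot[8] = rPrQ$pQPPppPR
  rot[9] = PrQ$pQPPppPRr
  rot[10] = rQ$pQPPppPRrP
  rot[11] = Q$pQPPppPRrPr
  rot[12] = $pQPPppPRrPrQ
Sorted (with $ < everything):
  sorted[0] = $pQPPppPRrPrQ
  sorted[1] = PPppPRrPrQ$pQ
  sorted[2] = PRrPrQ$pQPPpp
  sorted[3] = PppPRrPrQ$pQP
  sorted[4] = PrQ$pQPPppPRr
  sorted[5] = Q$pQPPppPRrPr
  sorted[6] = QPPppPRrPrQ$p
  sorted[7] = RrPrQ$pQPPppP
  sorted[8] = pPRrPrQ$pQPPp
  sorted[9] = pQPPppPRrPrQ$
  sorted[10] = ppPRrPrQ$pQPP
  sorted[11] = rPrQ$pQPPppPR
  sorted[12] = rQ$pQPPppPRrP
sorted[6] = QPPppPRrPrQ$p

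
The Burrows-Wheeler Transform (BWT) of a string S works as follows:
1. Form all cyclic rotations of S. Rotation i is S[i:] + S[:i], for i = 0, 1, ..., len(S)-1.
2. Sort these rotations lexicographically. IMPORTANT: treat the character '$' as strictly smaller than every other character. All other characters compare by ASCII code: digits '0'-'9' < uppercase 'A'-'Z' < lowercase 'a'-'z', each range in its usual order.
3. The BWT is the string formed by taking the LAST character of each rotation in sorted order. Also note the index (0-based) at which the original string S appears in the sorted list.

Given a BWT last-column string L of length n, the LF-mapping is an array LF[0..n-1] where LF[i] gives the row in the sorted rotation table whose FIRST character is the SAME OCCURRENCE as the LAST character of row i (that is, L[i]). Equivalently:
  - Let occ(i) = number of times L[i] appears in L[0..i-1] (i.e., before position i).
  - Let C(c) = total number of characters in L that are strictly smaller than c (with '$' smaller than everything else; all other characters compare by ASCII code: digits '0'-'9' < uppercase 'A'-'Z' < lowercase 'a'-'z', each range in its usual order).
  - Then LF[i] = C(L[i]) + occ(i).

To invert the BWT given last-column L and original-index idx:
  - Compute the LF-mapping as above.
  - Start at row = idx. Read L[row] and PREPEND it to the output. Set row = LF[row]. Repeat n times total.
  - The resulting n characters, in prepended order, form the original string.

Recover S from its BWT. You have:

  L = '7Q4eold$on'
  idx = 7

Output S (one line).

LF mapping: 2 3 1 5 8 6 4 0 9 7
Walk LF starting at row 7, prepending L[row]:
  step 1: row=7, L[7]='$', prepend. Next row=LF[7]=0
  step 2: row=0, L[0]='7', prepend. Next row=LF[0]=2
  step 3: row=2, L[2]='4', prepend. Next row=LF[2]=1
  step 4: row=1, L[1]='Q', prepend. Next row=LF[1]=3
  step 5: row=3, L[3]='e', prepend. Next row=LF[3]=5
  step 6: row=5, L[5]='l', prepend. Next row=LF[5]=6
  step 7: row=6, L[6]='d', prepend. Next row=LF[6]=4
  step 8: row=4, L[4]='o', prepend. Next row=LF[4]=8
  step 9: row=8, L[8]='o', prepend. Next row=LF[8]=9
  step 10: row=9, L[9]='n', prepend. Next row=LF[9]=7
Reversed output: noodleQ47$

Answer: noodleQ47$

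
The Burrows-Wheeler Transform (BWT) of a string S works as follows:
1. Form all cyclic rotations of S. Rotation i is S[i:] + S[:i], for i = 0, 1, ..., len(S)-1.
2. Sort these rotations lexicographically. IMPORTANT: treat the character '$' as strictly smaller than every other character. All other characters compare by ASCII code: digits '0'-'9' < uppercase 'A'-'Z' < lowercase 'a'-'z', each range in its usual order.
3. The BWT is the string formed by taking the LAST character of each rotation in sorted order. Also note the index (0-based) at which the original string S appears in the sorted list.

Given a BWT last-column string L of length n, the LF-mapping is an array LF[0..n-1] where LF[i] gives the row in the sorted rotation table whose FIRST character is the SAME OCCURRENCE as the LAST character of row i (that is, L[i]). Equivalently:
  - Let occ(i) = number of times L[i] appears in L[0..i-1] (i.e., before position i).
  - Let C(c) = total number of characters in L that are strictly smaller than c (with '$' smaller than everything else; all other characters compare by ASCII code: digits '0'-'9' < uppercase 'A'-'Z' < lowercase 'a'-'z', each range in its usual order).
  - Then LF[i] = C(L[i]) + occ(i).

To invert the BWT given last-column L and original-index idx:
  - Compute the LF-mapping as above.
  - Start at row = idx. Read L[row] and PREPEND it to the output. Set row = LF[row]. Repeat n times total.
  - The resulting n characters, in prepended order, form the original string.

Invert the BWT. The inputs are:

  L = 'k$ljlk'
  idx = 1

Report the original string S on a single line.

Answer: jkllk$

Derivation:
LF mapping: 2 0 4 1 5 3
Walk LF starting at row 1, prepending L[row]:
  step 1: row=1, L[1]='$', prepend. Next row=LF[1]=0
  step 2: row=0, L[0]='k', prepend. Next row=LF[0]=2
  step 3: row=2, L[2]='l', prepend. Next row=LF[2]=4
  step 4: row=4, L[4]='l', prepend. Next row=LF[4]=5
  step 5: row=5, L[5]='k', prepend. Next row=LF[5]=3
  step 6: row=3, L[3]='j', prepend. Next row=LF[3]=1
Reversed output: jkllk$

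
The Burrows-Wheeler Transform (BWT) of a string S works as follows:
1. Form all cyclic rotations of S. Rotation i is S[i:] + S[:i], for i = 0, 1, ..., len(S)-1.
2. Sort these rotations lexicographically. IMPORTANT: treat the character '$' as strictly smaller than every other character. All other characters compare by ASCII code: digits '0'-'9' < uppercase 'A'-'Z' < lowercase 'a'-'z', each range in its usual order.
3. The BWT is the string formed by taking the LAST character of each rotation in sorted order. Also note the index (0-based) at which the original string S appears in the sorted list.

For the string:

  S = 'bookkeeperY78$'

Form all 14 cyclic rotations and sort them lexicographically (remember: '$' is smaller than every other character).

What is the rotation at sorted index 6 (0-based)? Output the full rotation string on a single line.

All 14 rotations (rotation i = S[i:]+S[:i]):
  rot[0] = bookkeeperY78$
  rot[1] = ookkeeperY78$b
  rot[2] = okkeeperY78$bo
  rot[3] = kkeeperY78$boo
  rot[4] = keeperY78$book
  rot[5] = eeperY78$bookk
  rot[6] = eperY78$bookke
  rot[7] = perY78$bookkee
  rot[8] = erY78$bookkeep
  rot[9] = rY78$bookkeepe
  rot[10] = Y78$bookkeeper
  rot[11] = 78$bookkeeperY
  rot[12] = 8$bookkeeperY7
  rot[13] = $bookkeeperY78
Sorted (with $ < everything):
  sorted[0] = $bookkeeperY78
  sorted[1] = 78$bookkeeperY
  sorted[2] = 8$bookkeeperY7
  sorted[3] = Y78$bookkeeper
  sorted[4] = bookkeeperY78$
  sorted[5] = eeperY78$bookk
  sorted[6] = eperY78$bookke
  sorted[7] = erY78$bookkeep
  sorted[8] = keeperY78$book
  sorted[9] = kkeeperY78$boo
  sorted[10] = okkeeperY78$bo
  sorted[11] = ookkeeperY78$b
  sorted[12] = perY78$bookkee
  sorted[13] = rY78$bookkeepe
sorted[6] = eperY78$bookke

Answer: eperY78$bookke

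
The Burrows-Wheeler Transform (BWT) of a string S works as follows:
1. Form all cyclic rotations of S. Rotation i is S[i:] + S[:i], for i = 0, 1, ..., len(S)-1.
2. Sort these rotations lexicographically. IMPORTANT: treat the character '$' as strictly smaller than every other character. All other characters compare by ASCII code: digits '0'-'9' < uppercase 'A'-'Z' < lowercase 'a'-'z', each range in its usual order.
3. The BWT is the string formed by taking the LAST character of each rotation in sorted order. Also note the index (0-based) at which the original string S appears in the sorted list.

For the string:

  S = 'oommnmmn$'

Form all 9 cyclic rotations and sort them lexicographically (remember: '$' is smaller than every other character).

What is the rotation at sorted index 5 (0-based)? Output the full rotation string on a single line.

All 9 rotations (rotation i = S[i:]+S[:i]):
  rot[0] = oommnmmn$
  rot[1] = ommnmmn$o
  rot[2] = mmnmmn$oo
  rot[3] = mnmmn$oom
  rot[4] = nmmn$oomm
  rot[5] = mmn$oommn
  rot[6] = mn$oommnm
  rot[7] = n$oommnmm
  rot[8] = $oommnmmn
Sorted (with $ < everything):
  sorted[0] = $oommnmmn
  sorted[1] = mmn$oommn
  sorted[2] = mmnmmn$oo
  sorted[3] = mn$oommnm
  sorted[4] = mnmmn$oom
  sorted[5] = n$oommnmm
  sorted[6] = nmmn$oomm
  sorted[7] = ommnmmn$o
  sorted[8] = oommnmmn$
sorted[5] = n$oommnmm

Answer: n$oommnmm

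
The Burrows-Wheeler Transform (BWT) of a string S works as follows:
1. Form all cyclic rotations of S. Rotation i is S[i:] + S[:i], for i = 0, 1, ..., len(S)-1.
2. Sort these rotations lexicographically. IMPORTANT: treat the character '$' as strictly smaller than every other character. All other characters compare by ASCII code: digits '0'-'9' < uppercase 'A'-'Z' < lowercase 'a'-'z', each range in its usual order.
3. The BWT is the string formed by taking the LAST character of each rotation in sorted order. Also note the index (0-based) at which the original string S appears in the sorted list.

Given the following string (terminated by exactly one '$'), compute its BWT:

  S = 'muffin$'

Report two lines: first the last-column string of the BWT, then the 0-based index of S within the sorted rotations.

Answer: nuff$im
4

Derivation:
All 7 rotations (rotation i = S[i:]+S[:i]):
  rot[0] = muffin$
  rot[1] = uffin$m
  rot[2] = ffin$mu
  rot[3] = fin$muf
  rot[4] = in$muff
  rot[5] = n$muffi
  rot[6] = $muffin
Sorted (with $ < everything):
  sorted[0] = $muffin  (last char: 'n')
  sorted[1] = ffin$mu  (last char: 'u')
  sorted[2] = fin$muf  (last char: 'f')
  sorted[3] = in$muff  (last char: 'f')
  sorted[4] = muffin$  (last char: '$')
  sorted[5] = n$muffi  (last char: 'i')
  sorted[6] = uffin$m  (last char: 'm')
Last column: nuff$im
Original string S is at sorted index 4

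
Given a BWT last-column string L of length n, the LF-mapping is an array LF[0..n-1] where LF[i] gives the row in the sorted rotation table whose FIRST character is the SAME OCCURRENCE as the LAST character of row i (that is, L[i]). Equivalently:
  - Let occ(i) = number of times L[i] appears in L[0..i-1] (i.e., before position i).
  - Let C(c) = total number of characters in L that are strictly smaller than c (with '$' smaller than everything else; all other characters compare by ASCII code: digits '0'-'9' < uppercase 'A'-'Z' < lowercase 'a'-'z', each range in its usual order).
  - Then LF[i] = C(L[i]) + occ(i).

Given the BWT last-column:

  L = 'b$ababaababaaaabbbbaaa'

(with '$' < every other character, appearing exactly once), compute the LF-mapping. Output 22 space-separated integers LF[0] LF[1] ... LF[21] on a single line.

Char counts: '$':1, 'a':12, 'b':9
C (first-col start): C('$')=0, C('a')=1, C('b')=13
L[0]='b': occ=0, LF[0]=C('b')+0=13+0=13
L[1]='$': occ=0, LF[1]=C('$')+0=0+0=0
L[2]='a': occ=0, LF[2]=C('a')+0=1+0=1
L[3]='b': occ=1, LF[3]=C('b')+1=13+1=14
L[4]='a': occ=1, LF[4]=C('a')+1=1+1=2
L[5]='b': occ=2, LF[5]=C('b')+2=13+2=15
L[6]='a': occ=2, LF[6]=C('a')+2=1+2=3
L[7]='a': occ=3, LF[7]=C('a')+3=1+3=4
L[8]='b': occ=3, LF[8]=C('b')+3=13+3=16
L[9]='a': occ=4, LF[9]=C('a')+4=1+4=5
L[10]='b': occ=4, LF[10]=C('b')+4=13+4=17
L[11]='a': occ=5, LF[11]=C('a')+5=1+5=6
L[12]='a': occ=6, LF[12]=C('a')+6=1+6=7
L[13]='a': occ=7, LF[13]=C('a')+7=1+7=8
L[14]='a': occ=8, LF[14]=C('a')+8=1+8=9
L[15]='b': occ=5, LF[15]=C('b')+5=13+5=18
L[16]='b': occ=6, LF[16]=C('b')+6=13+6=19
L[17]='b': occ=7, LF[17]=C('b')+7=13+7=20
L[18]='b': occ=8, LF[18]=C('b')+8=13+8=21
L[19]='a': occ=9, LF[19]=C('a')+9=1+9=10
L[20]='a': occ=10, LF[20]=C('a')+10=1+10=11
L[21]='a': occ=11, LF[21]=C('a')+11=1+11=12

Answer: 13 0 1 14 2 15 3 4 16 5 17 6 7 8 9 18 19 20 21 10 11 12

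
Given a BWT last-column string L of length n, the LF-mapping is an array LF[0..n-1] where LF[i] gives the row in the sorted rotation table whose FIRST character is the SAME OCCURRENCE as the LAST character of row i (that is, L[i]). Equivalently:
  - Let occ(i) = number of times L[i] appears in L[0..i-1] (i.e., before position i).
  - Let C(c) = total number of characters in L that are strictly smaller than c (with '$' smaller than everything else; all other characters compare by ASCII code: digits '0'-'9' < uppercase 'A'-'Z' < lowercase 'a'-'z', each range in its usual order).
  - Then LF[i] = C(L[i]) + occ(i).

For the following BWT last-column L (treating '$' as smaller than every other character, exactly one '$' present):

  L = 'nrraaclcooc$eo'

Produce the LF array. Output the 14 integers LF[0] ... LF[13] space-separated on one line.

Char counts: '$':1, 'a':2, 'c':3, 'e':1, 'l':1, 'n':1, 'o':3, 'r':2
C (first-col start): C('$')=0, C('a')=1, C('c')=3, C('e')=6, C('l')=7, C('n')=8, C('o')=9, C('r')=12
L[0]='n': occ=0, LF[0]=C('n')+0=8+0=8
L[1]='r': occ=0, LF[1]=C('r')+0=12+0=12
L[2]='r': occ=1, LF[2]=C('r')+1=12+1=13
L[3]='a': occ=0, LF[3]=C('a')+0=1+0=1
L[4]='a': occ=1, LF[4]=C('a')+1=1+1=2
L[5]='c': occ=0, LF[5]=C('c')+0=3+0=3
L[6]='l': occ=0, LF[6]=C('l')+0=7+0=7
L[7]='c': occ=1, LF[7]=C('c')+1=3+1=4
L[8]='o': occ=0, LF[8]=C('o')+0=9+0=9
L[9]='o': occ=1, LF[9]=C('o')+1=9+1=10
L[10]='c': occ=2, LF[10]=C('c')+2=3+2=5
L[11]='$': occ=0, LF[11]=C('$')+0=0+0=0
L[12]='e': occ=0, LF[12]=C('e')+0=6+0=6
L[13]='o': occ=2, LF[13]=C('o')+2=9+2=11

Answer: 8 12 13 1 2 3 7 4 9 10 5 0 6 11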